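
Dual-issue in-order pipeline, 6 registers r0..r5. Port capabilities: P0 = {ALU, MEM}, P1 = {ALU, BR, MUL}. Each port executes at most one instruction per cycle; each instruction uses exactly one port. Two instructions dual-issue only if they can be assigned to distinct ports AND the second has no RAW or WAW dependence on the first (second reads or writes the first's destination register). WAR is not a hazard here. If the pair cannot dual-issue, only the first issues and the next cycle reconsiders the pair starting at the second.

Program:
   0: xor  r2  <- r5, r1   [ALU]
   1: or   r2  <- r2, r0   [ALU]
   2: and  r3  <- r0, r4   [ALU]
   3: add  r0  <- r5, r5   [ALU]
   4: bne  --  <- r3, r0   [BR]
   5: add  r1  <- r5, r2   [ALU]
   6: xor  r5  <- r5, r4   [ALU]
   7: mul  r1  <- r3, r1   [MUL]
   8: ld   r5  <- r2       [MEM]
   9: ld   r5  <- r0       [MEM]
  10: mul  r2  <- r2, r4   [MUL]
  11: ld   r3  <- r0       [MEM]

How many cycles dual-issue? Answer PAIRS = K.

c0: i0 xor.ALU  RAW+WAW r2
c1: i1/i2 or.ALU/and.ALU  pair
c2: i3 add.ALU  RAW r0
c3: i4/i5 bne.BR/add.ALU  pair
c4: i6/i7 xor.ALU/mul.MUL  pair
c5: i8 ld.MEM  no-port MEM/MEM
c6: i9/i10 ld.MEM/mul.MUL  pair
c7: i11 ld.MEM  tail

PAIRS = 4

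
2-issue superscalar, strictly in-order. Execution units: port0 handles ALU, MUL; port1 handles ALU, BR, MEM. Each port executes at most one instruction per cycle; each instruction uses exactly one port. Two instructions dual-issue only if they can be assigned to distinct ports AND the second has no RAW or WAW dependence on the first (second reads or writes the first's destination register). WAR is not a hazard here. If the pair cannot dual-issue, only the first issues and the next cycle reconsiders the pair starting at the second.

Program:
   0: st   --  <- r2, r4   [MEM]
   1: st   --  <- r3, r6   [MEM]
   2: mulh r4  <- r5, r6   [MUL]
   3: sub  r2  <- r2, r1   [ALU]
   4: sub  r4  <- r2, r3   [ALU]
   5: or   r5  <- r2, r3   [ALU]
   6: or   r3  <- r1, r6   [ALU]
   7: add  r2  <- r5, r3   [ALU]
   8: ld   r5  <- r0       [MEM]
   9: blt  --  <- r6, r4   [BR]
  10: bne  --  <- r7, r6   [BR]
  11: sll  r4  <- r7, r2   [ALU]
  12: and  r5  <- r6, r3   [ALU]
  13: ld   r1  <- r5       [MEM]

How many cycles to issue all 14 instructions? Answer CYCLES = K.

CYCLES = 10

#0 head=0: st i0 no-port MEM/MEM
#1 head=1: st/mulh i1/i2 2-wide
#2 head=3: sub i3 RAW r2
#3 head=4: sub/or i4/i5 2-wide
#4 head=6: or i6 RAW r3
#5 head=7: add/ld i7/i8 2-wide
#6 head=9: blt i9 no-port BR/BR
#7 head=10: bne/sll i10/i11 2-wide
#8 head=12: and i12 RAW r5
#9 head=13: ld i13 tail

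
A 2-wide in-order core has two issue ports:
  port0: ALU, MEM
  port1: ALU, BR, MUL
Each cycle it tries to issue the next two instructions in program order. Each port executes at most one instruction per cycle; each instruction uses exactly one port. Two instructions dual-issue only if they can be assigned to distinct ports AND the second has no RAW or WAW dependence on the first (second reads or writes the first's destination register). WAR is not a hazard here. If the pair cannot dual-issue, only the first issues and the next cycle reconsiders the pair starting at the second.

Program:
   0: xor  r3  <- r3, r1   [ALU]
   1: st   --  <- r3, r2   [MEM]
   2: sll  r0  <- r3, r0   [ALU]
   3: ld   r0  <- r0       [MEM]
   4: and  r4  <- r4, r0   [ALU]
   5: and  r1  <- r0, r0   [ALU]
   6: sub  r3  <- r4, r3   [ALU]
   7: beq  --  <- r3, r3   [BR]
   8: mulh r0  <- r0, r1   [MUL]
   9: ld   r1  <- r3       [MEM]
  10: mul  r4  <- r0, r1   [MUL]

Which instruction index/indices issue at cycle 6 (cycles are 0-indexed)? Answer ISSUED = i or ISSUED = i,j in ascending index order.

t=0 i0:xor ; RAW r3
t=1 i1&i2:st sll ; 2-wide
t=2 i3:ld ; RAW r0
t=3 i4&i5:and and ; 2-wide
t=4 i6:sub ; RAW r3
t=5 i7:beq ; no-port BR/MUL
t=6 i8&i9:mulh ld ; 2-wide
t=7 i10:mul ; tail

ISSUED = 8,9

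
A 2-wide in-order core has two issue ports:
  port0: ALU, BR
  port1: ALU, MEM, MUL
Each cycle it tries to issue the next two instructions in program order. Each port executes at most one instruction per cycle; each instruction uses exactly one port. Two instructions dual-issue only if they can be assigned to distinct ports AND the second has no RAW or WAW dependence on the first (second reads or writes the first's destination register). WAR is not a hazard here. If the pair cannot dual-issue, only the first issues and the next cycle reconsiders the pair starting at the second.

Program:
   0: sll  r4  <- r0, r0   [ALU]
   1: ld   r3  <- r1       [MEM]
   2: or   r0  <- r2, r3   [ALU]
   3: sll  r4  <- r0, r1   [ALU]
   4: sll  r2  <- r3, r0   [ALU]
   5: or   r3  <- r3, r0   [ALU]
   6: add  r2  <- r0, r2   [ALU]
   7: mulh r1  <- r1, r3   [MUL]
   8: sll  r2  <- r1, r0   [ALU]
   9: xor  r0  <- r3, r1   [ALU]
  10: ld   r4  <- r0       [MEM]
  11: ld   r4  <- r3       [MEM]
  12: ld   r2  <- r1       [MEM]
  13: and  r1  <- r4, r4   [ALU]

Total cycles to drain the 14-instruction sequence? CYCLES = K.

  cy0 -> i0/i1 (sll.ALU;ld.MEM) pair
  cy1 -> i2 (or.ALU) RAW r0
  cy2 -> i3/i4 (sll.ALU;sll.ALU) pair
  cy3 -> i5/i6 (or.ALU;add.ALU) pair
  cy4 -> i7 (mulh.MUL) RAW r1
  cy5 -> i8/i9 (sll.ALU;xor.ALU) pair
  cy6 -> i10 (ld.MEM) no-port MEM/MEM
  cy7 -> i11 (ld.MEM) no-port MEM/MEM
  cy8 -> i12/i13 (ld.MEM;and.ALU) pair

CYCLES = 9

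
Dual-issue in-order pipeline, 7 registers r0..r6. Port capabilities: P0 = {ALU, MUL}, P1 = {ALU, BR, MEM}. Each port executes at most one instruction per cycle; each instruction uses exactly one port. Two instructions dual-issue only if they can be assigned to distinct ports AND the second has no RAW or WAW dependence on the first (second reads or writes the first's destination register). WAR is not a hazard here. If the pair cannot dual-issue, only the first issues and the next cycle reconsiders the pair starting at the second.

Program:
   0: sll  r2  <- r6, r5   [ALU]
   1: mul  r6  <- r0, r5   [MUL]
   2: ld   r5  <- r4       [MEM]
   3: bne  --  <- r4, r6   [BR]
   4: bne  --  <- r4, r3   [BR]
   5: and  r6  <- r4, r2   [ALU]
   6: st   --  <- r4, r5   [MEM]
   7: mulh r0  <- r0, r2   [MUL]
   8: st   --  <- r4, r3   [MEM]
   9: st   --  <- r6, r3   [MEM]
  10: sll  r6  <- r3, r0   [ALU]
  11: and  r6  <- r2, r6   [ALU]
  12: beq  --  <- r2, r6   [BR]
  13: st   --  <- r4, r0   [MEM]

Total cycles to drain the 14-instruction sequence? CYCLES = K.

CYCLES = 10

c0: i0,i1 sll.ALU/mul.MUL  2-wide
c1: i2 ld.MEM  no-port MEM/BR
c2: i3 bne.BR  no-port BR/BR
c3: i4,i5 bne.BR/and.ALU  2-wide
c4: i6,i7 st.MEM/mulh.MUL  2-wide
c5: i8 st.MEM  no-port MEM/MEM
c6: i9,i10 st.MEM/sll.ALU  2-wide
c7: i11 and.ALU  RAW r6
c8: i12 beq.BR  no-port BR/MEM
c9: i13 st.MEM  tail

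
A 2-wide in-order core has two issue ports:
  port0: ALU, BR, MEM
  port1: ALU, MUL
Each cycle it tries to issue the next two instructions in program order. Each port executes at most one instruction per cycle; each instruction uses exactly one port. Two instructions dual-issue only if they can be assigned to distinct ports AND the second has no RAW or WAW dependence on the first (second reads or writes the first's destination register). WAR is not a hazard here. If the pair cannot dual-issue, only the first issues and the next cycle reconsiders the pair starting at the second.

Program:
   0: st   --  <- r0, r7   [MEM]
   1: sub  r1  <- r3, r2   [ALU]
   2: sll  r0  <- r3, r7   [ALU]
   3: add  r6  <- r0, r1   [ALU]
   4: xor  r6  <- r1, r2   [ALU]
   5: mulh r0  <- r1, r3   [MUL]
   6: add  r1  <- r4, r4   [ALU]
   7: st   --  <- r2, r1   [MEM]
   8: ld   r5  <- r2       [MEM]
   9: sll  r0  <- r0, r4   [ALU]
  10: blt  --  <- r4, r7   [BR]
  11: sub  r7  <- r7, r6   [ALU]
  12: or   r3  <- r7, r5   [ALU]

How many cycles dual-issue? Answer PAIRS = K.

PAIRS = 4

#0 head=0: st.MEM/sub.ALU i0/i1 pair
#1 head=2: sll.ALU i2 RAW r0
#2 head=3: add.ALU i3 WAW r6
#3 head=4: xor.ALU/mulh.MUL i4/i5 pair
#4 head=6: add.ALU i6 RAW r1
#5 head=7: st.MEM i7 no-port MEM/MEM
#6 head=8: ld.MEM/sll.ALU i8/i9 pair
#7 head=10: blt.BR/sub.ALU i10/i11 pair
#8 head=12: or.ALU i12 tail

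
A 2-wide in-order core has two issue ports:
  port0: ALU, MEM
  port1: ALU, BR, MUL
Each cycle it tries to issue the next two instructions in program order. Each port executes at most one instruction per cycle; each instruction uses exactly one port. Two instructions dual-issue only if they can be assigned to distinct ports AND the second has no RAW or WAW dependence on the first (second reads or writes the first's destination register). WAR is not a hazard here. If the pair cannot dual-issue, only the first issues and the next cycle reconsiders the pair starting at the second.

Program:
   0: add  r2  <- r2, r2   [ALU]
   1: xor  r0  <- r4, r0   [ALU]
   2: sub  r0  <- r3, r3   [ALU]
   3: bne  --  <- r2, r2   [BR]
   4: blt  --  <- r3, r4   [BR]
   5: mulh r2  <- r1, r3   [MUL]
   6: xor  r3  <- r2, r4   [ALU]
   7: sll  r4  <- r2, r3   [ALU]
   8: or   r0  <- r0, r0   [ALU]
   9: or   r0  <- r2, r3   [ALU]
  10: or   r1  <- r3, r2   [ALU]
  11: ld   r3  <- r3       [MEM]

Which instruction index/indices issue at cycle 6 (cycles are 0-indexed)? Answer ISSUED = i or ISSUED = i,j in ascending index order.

t=0 i0,i1:add.ALU/xor.ALU ; pair
t=1 i2,i3:sub.ALU/bne.BR ; pair
t=2 i4:blt.BR ; no-port BR/MUL
t=3 i5:mulh.MUL ; RAW r2
t=4 i6:xor.ALU ; RAW r3
t=5 i7,i8:sll.ALU/or.ALU ; pair
t=6 i9,i10:or.ALU/or.ALU ; pair
t=7 i11:ld.MEM ; tail

ISSUED = 9,10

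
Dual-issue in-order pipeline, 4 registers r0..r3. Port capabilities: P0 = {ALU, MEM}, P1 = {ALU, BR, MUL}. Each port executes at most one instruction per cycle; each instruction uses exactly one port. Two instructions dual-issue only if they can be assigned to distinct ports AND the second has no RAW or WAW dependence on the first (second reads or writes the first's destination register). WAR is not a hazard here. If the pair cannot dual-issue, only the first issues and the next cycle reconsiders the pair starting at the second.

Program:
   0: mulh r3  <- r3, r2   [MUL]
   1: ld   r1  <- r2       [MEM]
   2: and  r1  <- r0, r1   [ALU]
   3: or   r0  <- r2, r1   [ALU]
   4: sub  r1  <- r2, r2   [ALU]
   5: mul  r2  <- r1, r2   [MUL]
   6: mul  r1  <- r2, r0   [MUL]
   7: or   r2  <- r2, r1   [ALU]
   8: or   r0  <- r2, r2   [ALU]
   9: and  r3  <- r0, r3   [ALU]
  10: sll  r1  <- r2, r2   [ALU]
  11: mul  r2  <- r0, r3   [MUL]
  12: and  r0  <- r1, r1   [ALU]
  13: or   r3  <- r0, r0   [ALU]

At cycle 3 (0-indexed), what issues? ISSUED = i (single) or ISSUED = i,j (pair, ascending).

c0: i0,i1 mulh.MUL;ld.MEM  dual
c1: i2 and.ALU  RAW r1
c2: i3,i4 or.ALU;sub.ALU  dual
c3: i5 mul.MUL  no-port MUL/MUL
c4: i6 mul.MUL  RAW r1
c5: i7 or.ALU  RAW r2
c6: i8 or.ALU  RAW r0
c7: i9,i10 and.ALU;sll.ALU  dual
c8: i11,i12 mul.MUL;and.ALU  dual
c9: i13 or.ALU  tail

ISSUED = 5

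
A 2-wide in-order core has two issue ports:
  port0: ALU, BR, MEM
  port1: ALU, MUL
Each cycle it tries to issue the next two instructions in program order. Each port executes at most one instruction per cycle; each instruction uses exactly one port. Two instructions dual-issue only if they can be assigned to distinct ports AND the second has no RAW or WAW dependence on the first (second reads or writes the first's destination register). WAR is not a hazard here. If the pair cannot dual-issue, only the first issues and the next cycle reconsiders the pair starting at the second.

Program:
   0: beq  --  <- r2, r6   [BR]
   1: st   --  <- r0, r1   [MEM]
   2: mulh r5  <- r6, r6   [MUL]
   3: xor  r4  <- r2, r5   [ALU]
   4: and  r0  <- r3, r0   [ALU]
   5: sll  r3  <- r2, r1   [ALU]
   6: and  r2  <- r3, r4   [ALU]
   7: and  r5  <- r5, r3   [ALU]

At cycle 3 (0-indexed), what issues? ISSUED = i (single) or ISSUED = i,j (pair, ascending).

[0] i0  beq  -- no-port BR/MEM
[1] i1/i2  st/mulh  -- pair
[2] i3/i4  xor/and  -- pair
[3] i5  sll  -- RAW r3
[4] i6/i7  and/and  -- pair

ISSUED = 5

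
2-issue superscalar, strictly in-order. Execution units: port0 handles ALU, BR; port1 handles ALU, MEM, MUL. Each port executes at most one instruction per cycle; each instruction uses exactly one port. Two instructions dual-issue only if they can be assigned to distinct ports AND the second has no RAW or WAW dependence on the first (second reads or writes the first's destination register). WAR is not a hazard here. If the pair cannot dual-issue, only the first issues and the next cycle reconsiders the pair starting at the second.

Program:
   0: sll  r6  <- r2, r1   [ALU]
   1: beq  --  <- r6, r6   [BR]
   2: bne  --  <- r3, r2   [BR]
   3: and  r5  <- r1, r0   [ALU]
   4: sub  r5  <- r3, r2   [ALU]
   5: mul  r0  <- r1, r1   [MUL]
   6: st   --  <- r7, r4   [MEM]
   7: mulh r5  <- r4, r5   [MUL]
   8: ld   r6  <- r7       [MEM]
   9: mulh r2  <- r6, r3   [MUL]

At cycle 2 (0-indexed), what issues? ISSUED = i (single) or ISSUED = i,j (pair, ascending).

ISSUED = 2,3

[0] i0  sll  -- RAW r6
[1] i1  beq  -- no-port BR/BR
[2] i2/i3  bne+and  -- dual
[3] i4/i5  sub+mul  -- dual
[4] i6  st  -- no-port MEM/MUL
[5] i7  mulh  -- no-port MUL/MEM
[6] i8  ld  -- no-port MEM/MUL
[7] i9  mulh  -- tail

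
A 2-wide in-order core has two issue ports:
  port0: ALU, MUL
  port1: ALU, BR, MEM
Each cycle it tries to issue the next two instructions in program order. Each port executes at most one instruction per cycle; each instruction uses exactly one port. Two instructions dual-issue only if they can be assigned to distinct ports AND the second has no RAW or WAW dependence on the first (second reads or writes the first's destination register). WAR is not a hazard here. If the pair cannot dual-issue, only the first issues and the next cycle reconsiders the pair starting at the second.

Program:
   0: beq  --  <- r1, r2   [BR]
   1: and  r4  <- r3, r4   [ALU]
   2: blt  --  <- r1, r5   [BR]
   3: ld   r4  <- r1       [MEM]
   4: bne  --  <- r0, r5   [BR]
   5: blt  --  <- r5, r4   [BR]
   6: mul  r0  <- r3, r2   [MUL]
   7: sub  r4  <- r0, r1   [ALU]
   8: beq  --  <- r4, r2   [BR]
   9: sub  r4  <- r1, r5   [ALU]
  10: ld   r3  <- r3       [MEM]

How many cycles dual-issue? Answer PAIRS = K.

  cy0 -> i0/i1 (beq+and) pair
  cy1 -> i2 (blt) no-port BR/MEM
  cy2 -> i3 (ld) no-port MEM/BR
  cy3 -> i4 (bne) no-port BR/BR
  cy4 -> i5/i6 (blt+mul) pair
  cy5 -> i7 (sub) RAW r4
  cy6 -> i8/i9 (beq+sub) pair
  cy7 -> i10 (ld) tail

PAIRS = 3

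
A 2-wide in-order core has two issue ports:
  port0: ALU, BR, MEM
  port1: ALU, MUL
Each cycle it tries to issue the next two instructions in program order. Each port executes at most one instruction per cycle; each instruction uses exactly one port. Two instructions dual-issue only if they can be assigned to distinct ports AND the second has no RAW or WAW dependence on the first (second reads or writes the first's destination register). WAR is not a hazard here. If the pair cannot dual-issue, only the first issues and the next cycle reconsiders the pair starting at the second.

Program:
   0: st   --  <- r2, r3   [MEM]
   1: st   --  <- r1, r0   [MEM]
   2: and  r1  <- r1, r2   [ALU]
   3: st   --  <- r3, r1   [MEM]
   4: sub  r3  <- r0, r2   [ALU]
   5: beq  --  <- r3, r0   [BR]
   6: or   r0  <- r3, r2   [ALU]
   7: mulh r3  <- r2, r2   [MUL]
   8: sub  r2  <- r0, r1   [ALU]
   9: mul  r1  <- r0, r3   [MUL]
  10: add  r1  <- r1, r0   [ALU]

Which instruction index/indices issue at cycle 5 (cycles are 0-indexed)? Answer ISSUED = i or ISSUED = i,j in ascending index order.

ISSUED = 9

c0: i0 st  no-port MEM/MEM
c1: i1+i2 st/and  pair
c2: i3+i4 st/sub  pair
c3: i5+i6 beq/or  pair
c4: i7+i8 mulh/sub  pair
c5: i9 mul  RAW+WAW r1
c6: i10 add  tail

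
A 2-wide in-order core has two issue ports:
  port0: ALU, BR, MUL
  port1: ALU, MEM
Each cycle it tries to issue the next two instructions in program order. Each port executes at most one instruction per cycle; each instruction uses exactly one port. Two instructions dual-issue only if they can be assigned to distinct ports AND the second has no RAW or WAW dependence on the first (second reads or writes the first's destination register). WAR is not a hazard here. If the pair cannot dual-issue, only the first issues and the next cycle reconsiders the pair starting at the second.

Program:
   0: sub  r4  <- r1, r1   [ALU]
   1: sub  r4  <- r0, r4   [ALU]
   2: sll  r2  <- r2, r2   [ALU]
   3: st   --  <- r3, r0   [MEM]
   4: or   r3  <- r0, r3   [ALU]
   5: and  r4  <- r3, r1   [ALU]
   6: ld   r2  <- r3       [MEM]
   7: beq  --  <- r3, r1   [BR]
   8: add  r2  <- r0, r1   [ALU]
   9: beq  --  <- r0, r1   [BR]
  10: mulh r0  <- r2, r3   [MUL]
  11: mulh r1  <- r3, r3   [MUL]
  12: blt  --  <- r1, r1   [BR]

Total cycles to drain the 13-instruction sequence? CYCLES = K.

0. sub @i0  | RAW+WAW r4
1. sub/sll @i1,i2  | 2-wide
2. st/or @i3,i4  | 2-wide
3. and/ld @i5,i6  | 2-wide
4. beq/add @i7,i8  | 2-wide
5. beq @i9  | no-port BR/MUL
6. mulh @i10  | no-port MUL/MUL
7. mulh @i11  | no-port MUL/BR
8. blt @i12  | tail

CYCLES = 9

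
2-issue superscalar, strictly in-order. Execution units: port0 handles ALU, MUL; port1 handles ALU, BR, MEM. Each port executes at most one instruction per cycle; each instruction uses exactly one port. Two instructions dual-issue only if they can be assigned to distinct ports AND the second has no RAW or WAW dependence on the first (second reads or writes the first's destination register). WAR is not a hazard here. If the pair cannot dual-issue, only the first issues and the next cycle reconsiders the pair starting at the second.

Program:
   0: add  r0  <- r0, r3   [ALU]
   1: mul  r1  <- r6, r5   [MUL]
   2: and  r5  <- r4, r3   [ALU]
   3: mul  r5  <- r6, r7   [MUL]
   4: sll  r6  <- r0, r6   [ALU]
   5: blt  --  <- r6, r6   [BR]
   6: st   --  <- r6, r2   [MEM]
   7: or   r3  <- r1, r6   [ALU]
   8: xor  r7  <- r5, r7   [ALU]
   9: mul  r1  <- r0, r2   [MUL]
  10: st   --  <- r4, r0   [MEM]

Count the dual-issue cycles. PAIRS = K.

t=0 i0&i1:add.ALU+mul.MUL ; pair
t=1 i2:and.ALU ; WAW r5
t=2 i3&i4:mul.MUL+sll.ALU ; pair
t=3 i5:blt.BR ; no-port BR/MEM
t=4 i6&i7:st.MEM+or.ALU ; pair
t=5 i8&i9:xor.ALU+mul.MUL ; pair
t=6 i10:st.MEM ; tail

PAIRS = 4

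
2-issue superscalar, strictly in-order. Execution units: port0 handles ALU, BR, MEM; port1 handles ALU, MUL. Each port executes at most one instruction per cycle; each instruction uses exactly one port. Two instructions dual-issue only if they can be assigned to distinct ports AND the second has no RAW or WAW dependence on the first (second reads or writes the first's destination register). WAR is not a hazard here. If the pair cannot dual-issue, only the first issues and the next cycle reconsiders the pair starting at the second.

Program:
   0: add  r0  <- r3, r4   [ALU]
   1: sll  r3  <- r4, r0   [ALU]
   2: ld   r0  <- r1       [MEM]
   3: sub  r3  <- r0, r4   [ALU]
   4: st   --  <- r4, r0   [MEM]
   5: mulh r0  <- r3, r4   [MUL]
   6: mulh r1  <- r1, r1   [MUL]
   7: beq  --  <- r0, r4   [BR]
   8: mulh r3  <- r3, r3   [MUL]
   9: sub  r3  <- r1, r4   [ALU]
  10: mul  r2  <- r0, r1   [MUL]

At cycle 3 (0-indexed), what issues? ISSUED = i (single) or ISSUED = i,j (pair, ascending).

[0] i0  add  -- RAW r0
[1] i1&i2  sll ld  -- dual
[2] i3&i4  sub st  -- dual
[3] i5  mulh  -- no-port MUL/MUL
[4] i6&i7  mulh beq  -- dual
[5] i8  mulh  -- WAW r3
[6] i9&i10  sub mul  -- dual

ISSUED = 5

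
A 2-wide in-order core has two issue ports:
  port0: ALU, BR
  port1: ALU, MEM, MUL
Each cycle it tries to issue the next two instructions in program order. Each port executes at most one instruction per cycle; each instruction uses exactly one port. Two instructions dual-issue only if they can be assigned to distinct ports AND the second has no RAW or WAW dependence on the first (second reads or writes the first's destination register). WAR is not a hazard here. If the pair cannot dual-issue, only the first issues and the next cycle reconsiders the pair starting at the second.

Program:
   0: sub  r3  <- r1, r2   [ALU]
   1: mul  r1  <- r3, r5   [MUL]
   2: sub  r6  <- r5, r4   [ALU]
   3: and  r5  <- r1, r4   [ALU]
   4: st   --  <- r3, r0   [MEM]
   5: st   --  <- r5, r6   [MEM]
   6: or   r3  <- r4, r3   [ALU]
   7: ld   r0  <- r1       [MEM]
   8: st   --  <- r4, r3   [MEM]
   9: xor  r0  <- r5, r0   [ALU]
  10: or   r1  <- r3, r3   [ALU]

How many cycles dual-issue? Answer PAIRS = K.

PAIRS = 4

t=0 i0:sub ; RAW r3
t=1 i1,i2:mul;sub ; 2-wide
t=2 i3,i4:and;st ; 2-wide
t=3 i5,i6:st;or ; 2-wide
t=4 i7:ld ; no-port MEM/MEM
t=5 i8,i9:st;xor ; 2-wide
t=6 i10:or ; tail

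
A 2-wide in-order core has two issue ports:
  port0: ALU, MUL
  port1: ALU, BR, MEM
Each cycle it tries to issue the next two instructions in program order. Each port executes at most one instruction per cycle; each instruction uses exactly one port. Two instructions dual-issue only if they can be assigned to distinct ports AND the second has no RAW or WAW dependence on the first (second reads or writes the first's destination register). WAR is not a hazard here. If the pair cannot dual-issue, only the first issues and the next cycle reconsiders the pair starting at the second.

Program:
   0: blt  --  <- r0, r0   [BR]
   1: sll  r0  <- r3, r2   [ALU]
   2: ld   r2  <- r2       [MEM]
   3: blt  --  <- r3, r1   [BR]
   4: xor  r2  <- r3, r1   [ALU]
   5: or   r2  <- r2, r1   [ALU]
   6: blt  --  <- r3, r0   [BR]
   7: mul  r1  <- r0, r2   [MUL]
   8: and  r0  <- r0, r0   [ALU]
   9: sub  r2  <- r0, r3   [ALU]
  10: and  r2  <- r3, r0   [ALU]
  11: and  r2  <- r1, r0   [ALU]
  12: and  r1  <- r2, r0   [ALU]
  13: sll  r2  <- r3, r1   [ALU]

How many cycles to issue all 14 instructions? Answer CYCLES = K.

t=0 i0+i1:blt;sll ; dual
t=1 i2:ld ; no-port MEM/BR
t=2 i3+i4:blt;xor ; dual
t=3 i5+i6:or;blt ; dual
t=4 i7+i8:mul;and ; dual
t=5 i9:sub ; WAW r2
t=6 i10:and ; WAW r2
t=7 i11:and ; RAW r2
t=8 i12:and ; RAW r1
t=9 i13:sll ; tail

CYCLES = 10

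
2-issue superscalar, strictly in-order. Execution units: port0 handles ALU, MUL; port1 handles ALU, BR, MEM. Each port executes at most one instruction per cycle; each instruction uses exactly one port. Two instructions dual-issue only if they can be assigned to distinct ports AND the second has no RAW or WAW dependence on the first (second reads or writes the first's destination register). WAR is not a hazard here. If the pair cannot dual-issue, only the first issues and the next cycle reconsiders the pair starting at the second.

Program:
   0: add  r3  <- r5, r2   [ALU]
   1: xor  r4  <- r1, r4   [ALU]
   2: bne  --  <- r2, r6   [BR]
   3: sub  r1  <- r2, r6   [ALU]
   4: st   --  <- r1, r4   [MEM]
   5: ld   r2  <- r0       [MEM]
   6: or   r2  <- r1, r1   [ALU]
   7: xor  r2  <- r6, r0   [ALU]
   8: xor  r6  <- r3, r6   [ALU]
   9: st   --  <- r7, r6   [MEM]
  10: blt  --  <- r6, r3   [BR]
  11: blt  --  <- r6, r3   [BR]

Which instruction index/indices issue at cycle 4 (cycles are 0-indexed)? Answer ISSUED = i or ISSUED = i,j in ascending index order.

ISSUED = 6

  cy0 -> i0&i1 (add/xor) dual
  cy1 -> i2&i3 (bne/sub) dual
  cy2 -> i4 (st) no-port MEM/MEM
  cy3 -> i5 (ld) WAW r2
  cy4 -> i6 (or) WAW r2
  cy5 -> i7&i8 (xor/xor) dual
  cy6 -> i9 (st) no-port MEM/BR
  cy7 -> i10 (blt) no-port BR/BR
  cy8 -> i11 (blt) tail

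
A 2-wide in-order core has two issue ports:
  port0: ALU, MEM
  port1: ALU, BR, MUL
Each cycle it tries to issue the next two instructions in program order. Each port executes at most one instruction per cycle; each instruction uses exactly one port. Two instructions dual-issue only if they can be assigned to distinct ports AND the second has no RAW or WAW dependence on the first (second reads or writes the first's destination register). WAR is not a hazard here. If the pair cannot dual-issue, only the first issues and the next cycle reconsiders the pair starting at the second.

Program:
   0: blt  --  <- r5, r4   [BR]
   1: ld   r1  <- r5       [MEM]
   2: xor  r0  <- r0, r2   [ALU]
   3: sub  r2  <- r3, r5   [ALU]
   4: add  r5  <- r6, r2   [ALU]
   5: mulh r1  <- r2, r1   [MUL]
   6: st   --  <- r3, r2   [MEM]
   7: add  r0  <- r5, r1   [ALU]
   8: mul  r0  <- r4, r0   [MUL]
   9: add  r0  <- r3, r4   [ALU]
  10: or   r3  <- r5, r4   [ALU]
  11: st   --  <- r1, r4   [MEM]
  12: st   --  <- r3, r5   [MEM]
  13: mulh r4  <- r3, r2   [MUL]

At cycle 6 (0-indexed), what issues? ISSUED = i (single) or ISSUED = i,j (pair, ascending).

c0: i0,i1 blt.BR+ld.MEM  2-wide
c1: i2,i3 xor.ALU+sub.ALU  2-wide
c2: i4,i5 add.ALU+mulh.MUL  2-wide
c3: i6,i7 st.MEM+add.ALU  2-wide
c4: i8 mul.MUL  WAW r0
c5: i9,i10 add.ALU+or.ALU  2-wide
c6: i11 st.MEM  no-port MEM/MEM
c7: i12,i13 st.MEM+mulh.MUL  2-wide

ISSUED = 11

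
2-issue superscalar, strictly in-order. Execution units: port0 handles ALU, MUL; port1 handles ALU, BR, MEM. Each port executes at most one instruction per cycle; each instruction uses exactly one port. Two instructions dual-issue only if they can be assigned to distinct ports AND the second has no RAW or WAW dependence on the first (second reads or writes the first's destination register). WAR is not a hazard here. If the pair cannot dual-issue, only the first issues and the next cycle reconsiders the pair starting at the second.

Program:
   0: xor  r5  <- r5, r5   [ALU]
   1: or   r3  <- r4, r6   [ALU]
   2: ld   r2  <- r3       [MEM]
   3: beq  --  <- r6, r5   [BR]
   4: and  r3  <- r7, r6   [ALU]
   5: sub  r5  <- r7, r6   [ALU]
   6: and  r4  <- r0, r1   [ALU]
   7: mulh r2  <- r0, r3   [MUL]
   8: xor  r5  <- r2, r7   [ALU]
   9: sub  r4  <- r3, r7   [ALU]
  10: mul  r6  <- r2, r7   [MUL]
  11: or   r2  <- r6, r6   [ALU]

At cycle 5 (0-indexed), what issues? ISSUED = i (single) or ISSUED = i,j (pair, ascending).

0. xor/or @i0,i1  | pair
1. ld @i2  | no-port MEM/BR
2. beq/and @i3,i4  | pair
3. sub/and @i5,i6  | pair
4. mulh @i7  | RAW r2
5. xor/sub @i8,i9  | pair
6. mul @i10  | RAW r6
7. or @i11  | tail

ISSUED = 8,9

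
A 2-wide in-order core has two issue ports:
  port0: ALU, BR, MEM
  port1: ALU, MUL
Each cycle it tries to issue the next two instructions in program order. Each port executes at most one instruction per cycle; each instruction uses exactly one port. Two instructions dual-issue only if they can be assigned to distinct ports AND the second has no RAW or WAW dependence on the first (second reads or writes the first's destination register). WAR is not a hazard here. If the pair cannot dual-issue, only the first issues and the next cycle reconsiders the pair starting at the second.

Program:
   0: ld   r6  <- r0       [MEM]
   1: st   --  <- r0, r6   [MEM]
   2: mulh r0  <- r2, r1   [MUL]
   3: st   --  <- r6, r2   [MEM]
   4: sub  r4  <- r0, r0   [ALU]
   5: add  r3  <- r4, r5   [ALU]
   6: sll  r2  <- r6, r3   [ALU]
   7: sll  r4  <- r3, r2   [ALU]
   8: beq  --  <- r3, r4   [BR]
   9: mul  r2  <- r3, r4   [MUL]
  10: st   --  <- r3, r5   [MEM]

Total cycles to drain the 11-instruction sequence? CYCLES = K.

CYCLES = 8

#0 head=0: ld.MEM i0 no-port MEM/MEM
#1 head=1: st.MEM;mulh.MUL i1/i2 pair
#2 head=3: st.MEM;sub.ALU i3/i4 pair
#3 head=5: add.ALU i5 RAW r3
#4 head=6: sll.ALU i6 RAW r2
#5 head=7: sll.ALU i7 RAW r4
#6 head=8: beq.BR;mul.MUL i8/i9 pair
#7 head=10: st.MEM i10 tail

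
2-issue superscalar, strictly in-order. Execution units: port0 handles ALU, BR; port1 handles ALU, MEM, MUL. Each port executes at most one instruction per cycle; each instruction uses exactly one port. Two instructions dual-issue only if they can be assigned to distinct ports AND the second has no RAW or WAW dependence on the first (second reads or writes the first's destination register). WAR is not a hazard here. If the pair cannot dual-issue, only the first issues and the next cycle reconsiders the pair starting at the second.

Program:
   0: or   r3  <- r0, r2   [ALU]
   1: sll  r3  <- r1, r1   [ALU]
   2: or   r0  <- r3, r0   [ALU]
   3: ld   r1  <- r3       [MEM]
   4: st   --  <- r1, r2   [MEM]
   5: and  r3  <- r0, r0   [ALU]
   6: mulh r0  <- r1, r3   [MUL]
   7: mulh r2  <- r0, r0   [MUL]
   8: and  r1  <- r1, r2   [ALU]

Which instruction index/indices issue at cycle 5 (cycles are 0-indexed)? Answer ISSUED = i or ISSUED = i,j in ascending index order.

0. or @i0  | WAW r3
1. sll @i1  | RAW r3
2. or;ld @i2/i3  | 2-wide
3. st;and @i4/i5  | 2-wide
4. mulh @i6  | no-port MUL/MUL
5. mulh @i7  | RAW r2
6. and @i8  | tail

ISSUED = 7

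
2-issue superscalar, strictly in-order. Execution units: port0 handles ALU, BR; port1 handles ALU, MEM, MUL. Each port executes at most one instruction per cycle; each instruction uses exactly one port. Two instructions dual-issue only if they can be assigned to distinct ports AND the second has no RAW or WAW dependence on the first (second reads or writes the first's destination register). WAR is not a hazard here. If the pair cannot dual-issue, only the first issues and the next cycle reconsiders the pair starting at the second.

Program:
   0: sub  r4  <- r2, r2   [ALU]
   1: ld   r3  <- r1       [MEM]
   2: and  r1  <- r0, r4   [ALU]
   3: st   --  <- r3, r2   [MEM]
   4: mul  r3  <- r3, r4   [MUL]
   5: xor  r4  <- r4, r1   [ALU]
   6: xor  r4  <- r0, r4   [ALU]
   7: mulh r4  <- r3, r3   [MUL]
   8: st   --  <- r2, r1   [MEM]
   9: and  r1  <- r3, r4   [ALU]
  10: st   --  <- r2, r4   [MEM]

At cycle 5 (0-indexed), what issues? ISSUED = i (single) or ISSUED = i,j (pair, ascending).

c0: i0+i1 sub.ALU ld.MEM  2-wide
c1: i2+i3 and.ALU st.MEM  2-wide
c2: i4+i5 mul.MUL xor.ALU  2-wide
c3: i6 xor.ALU  WAW r4
c4: i7 mulh.MUL  no-port MUL/MEM
c5: i8+i9 st.MEM and.ALU  2-wide
c6: i10 st.MEM  tail

ISSUED = 8,9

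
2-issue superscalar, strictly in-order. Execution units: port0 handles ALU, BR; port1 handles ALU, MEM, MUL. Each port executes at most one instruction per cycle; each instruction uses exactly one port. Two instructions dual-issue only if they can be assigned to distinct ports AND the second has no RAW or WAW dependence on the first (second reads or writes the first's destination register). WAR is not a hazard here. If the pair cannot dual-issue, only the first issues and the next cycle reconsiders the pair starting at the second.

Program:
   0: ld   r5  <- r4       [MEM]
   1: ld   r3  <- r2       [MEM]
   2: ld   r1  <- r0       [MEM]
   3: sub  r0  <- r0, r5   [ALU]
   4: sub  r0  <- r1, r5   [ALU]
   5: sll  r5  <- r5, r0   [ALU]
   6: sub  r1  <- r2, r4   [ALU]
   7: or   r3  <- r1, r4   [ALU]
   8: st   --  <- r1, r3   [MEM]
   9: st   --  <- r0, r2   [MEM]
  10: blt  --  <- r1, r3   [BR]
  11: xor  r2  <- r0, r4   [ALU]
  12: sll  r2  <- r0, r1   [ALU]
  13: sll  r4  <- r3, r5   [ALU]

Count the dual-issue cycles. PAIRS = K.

[0] i0  ld.MEM  -- no-port MEM/MEM
[1] i1  ld.MEM  -- no-port MEM/MEM
[2] i2+i3  ld.MEM;sub.ALU  -- pair
[3] i4  sub.ALU  -- RAW r0
[4] i5+i6  sll.ALU;sub.ALU  -- pair
[5] i7  or.ALU  -- RAW r3
[6] i8  st.MEM  -- no-port MEM/MEM
[7] i9+i10  st.MEM;blt.BR  -- pair
[8] i11  xor.ALU  -- WAW r2
[9] i12+i13  sll.ALU;sll.ALU  -- pair

PAIRS = 4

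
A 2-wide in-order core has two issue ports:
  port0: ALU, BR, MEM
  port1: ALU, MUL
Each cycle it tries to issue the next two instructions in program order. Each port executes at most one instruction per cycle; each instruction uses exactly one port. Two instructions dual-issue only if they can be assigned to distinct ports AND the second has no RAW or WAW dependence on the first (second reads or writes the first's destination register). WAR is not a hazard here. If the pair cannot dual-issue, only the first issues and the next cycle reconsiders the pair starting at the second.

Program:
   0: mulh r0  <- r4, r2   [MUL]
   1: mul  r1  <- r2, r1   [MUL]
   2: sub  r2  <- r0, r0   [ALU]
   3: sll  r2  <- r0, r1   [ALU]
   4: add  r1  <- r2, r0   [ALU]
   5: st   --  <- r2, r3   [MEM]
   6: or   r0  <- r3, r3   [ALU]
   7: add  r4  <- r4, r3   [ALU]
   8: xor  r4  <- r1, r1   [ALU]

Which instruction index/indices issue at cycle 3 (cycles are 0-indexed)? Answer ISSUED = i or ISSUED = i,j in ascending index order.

ISSUED = 4,5

[0] i0  mulh  -- no-port MUL/MUL
[1] i1/i2  mul;sub  -- dual
[2] i3  sll  -- RAW r2
[3] i4/i5  add;st  -- dual
[4] i6/i7  or;add  -- dual
[5] i8  xor  -- tail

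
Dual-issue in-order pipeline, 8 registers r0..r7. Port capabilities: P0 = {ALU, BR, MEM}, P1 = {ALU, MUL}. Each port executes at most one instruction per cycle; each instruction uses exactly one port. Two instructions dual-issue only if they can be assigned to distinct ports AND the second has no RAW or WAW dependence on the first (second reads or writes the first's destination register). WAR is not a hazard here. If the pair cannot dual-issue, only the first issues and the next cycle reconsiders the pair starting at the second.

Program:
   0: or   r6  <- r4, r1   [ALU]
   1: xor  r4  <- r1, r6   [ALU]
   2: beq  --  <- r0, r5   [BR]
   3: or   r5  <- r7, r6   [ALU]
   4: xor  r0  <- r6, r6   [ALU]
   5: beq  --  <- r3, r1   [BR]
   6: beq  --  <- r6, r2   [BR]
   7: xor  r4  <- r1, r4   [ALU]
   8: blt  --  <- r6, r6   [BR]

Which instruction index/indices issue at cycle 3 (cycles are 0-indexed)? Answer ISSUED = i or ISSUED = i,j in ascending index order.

  cy0 -> i0 (or.ALU) RAW r6
  cy1 -> i1,i2 (xor.ALU;beq.BR) dual
  cy2 -> i3,i4 (or.ALU;xor.ALU) dual
  cy3 -> i5 (beq.BR) no-port BR/BR
  cy4 -> i6,i7 (beq.BR;xor.ALU) dual
  cy5 -> i8 (blt.BR) tail

ISSUED = 5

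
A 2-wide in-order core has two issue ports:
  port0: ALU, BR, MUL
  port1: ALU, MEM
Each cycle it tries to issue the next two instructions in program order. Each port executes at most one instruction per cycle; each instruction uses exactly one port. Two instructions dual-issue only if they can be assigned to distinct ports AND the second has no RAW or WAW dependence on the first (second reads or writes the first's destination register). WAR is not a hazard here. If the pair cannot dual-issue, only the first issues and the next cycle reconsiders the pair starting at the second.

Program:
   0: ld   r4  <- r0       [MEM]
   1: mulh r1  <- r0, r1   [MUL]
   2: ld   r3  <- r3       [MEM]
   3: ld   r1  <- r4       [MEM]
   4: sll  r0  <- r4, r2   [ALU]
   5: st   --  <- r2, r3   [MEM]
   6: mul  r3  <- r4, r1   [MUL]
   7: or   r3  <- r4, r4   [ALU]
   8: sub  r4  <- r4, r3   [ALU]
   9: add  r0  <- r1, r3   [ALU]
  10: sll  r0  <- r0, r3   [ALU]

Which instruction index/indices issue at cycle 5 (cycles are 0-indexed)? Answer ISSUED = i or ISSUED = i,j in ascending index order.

ISSUED = 8,9

  cy0 -> i0&i1 (ld mulh) pair
  cy1 -> i2 (ld) no-port MEM/MEM
  cy2 -> i3&i4 (ld sll) pair
  cy3 -> i5&i6 (st mul) pair
  cy4 -> i7 (or) RAW r3
  cy5 -> i8&i9 (sub add) pair
  cy6 -> i10 (sll) tail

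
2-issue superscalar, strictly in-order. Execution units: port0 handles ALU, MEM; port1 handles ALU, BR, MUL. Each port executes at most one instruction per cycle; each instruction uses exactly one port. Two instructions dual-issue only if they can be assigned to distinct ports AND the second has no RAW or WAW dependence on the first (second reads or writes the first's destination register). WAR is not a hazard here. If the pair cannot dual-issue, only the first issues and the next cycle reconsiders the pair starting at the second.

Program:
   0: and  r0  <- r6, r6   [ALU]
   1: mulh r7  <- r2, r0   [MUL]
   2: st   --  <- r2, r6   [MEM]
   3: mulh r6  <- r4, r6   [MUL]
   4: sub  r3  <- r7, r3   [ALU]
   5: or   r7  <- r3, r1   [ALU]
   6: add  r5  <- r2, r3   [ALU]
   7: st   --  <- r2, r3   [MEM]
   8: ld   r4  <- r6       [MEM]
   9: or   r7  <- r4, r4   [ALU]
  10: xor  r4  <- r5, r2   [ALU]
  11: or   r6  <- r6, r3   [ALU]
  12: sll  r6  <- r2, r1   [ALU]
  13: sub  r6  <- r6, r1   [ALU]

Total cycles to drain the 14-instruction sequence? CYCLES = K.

CYCLES = 10

  cy0 -> i0 (and.ALU) RAW r0
  cy1 -> i1/i2 (mulh.MUL+st.MEM) pair
  cy2 -> i3/i4 (mulh.MUL+sub.ALU) pair
  cy3 -> i5/i6 (or.ALU+add.ALU) pair
  cy4 -> i7 (st.MEM) no-port MEM/MEM
  cy5 -> i8 (ld.MEM) RAW r4
  cy6 -> i9/i10 (or.ALU+xor.ALU) pair
  cy7 -> i11 (or.ALU) WAW r6
  cy8 -> i12 (sll.ALU) RAW+WAW r6
  cy9 -> i13 (sub.ALU) tail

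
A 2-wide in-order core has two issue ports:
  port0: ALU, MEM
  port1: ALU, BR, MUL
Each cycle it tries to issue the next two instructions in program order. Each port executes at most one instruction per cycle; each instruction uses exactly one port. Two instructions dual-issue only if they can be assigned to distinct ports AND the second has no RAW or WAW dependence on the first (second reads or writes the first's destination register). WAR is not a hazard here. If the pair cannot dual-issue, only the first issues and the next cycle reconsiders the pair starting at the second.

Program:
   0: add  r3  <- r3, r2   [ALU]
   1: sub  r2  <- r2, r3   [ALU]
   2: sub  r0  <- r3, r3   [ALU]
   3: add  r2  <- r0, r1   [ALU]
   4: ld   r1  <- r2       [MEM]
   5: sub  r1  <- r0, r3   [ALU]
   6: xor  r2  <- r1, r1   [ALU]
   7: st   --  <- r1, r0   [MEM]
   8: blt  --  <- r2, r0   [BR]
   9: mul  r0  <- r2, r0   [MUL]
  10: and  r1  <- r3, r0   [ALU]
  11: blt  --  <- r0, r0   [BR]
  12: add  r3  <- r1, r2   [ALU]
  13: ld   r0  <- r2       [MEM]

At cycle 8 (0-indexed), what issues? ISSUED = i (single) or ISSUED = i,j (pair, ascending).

t=0 i0:add.ALU ; RAW r3
t=1 i1&i2:sub.ALU+sub.ALU ; pair
t=2 i3:add.ALU ; RAW r2
t=3 i4:ld.MEM ; WAW r1
t=4 i5:sub.ALU ; RAW r1
t=5 i6&i7:xor.ALU+st.MEM ; pair
t=6 i8:blt.BR ; no-port BR/MUL
t=7 i9:mul.MUL ; RAW r0
t=8 i10&i11:and.ALU+blt.BR ; pair
t=9 i12&i13:add.ALU+ld.MEM ; pair

ISSUED = 10,11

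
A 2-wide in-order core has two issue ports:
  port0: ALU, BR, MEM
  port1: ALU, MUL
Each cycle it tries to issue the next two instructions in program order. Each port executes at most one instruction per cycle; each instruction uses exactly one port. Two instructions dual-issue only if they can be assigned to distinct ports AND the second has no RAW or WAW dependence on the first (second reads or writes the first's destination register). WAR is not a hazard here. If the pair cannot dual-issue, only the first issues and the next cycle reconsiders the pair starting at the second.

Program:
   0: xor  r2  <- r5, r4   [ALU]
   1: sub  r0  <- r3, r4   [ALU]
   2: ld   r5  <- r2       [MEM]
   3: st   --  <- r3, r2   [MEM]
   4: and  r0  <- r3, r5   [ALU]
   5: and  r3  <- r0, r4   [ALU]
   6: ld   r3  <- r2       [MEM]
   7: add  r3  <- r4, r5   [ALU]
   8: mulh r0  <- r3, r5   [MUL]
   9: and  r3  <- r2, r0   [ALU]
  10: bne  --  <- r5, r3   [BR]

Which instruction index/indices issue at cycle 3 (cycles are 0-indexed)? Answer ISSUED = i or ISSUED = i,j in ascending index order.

ISSUED = 5

0. xor.ALU;sub.ALU @i0&i1  | dual
1. ld.MEM @i2  | no-port MEM/MEM
2. st.MEM;and.ALU @i3&i4  | dual
3. and.ALU @i5  | WAW r3
4. ld.MEM @i6  | WAW r3
5. add.ALU @i7  | RAW r3
6. mulh.MUL @i8  | RAW r0
7. and.ALU @i9  | RAW r3
8. bne.BR @i10  | tail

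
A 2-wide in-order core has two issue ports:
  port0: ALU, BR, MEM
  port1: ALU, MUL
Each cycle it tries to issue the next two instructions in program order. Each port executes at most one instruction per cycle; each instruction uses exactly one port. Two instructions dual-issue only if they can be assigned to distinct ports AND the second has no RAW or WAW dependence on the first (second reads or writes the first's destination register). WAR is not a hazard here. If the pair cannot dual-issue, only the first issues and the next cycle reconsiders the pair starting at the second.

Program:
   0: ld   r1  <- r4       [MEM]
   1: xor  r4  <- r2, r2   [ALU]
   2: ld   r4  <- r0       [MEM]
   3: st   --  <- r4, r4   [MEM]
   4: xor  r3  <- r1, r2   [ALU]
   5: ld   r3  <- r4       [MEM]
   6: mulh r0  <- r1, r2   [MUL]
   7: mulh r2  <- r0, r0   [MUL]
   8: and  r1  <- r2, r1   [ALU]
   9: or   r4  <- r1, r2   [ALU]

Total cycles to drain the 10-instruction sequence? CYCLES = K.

#0 head=0: ld.MEM/xor.ALU i0+i1 pair
#1 head=2: ld.MEM i2 no-port MEM/MEM
#2 head=3: st.MEM/xor.ALU i3+i4 pair
#3 head=5: ld.MEM/mulh.MUL i5+i6 pair
#4 head=7: mulh.MUL i7 RAW r2
#5 head=8: and.ALU i8 RAW r1
#6 head=9: or.ALU i9 tail

CYCLES = 7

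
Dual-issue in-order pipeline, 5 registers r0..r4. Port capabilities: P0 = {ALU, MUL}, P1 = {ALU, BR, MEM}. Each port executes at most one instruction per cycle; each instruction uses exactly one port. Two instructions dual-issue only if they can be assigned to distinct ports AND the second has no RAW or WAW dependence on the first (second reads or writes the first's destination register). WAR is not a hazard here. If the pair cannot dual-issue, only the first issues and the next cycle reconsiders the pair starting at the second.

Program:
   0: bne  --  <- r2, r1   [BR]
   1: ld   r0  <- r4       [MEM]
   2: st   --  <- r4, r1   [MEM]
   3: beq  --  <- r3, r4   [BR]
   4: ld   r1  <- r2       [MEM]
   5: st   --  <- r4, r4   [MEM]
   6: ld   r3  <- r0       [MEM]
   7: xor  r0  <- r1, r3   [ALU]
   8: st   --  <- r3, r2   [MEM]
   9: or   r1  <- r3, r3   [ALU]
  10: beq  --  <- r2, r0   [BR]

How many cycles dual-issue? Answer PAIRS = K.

PAIRS = 2

0. bne @i0  | no-port BR/MEM
1. ld @i1  | no-port MEM/MEM
2. st @i2  | no-port MEM/BR
3. beq @i3  | no-port BR/MEM
4. ld @i4  | no-port MEM/MEM
5. st @i5  | no-port MEM/MEM
6. ld @i6  | RAW r3
7. xor st @i7,i8  | pair
8. or beq @i9,i10  | pair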